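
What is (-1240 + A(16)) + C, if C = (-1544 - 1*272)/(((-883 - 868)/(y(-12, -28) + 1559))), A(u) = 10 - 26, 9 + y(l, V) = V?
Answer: 564696/1751 ≈ 322.50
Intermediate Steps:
y(l, V) = -9 + V
A(u) = -16
C = 2763952/1751 (C = (-1544 - 1*272)/(((-883 - 868)/((-9 - 28) + 1559))) = (-1544 - 272)/((-1751/(-37 + 1559))) = -1816/((-1751/1522)) = -1816/((-1751*1/1522)) = -1816/(-1751/1522) = -1816*(-1522/1751) = 2763952/1751 ≈ 1578.5)
(-1240 + A(16)) + C = (-1240 - 16) + 2763952/1751 = -1256 + 2763952/1751 = 564696/1751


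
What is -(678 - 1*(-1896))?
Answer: -2574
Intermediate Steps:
-(678 - 1*(-1896)) = -(678 + 1896) = -1*2574 = -2574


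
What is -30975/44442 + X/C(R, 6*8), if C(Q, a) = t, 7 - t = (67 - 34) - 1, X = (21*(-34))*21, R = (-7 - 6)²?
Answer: 221862991/370350 ≈ 599.06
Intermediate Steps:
R = 169 (R = (-13)² = 169)
X = -14994 (X = -714*21 = -14994)
t = -25 (t = 7 - ((67 - 34) - 1) = 7 - (33 - 1) = 7 - 1*32 = 7 - 32 = -25)
C(Q, a) = -25
-30975/44442 + X/C(R, 6*8) = -30975/44442 - 14994/(-25) = -30975*1/44442 - 14994*(-1/25) = -10325/14814 + 14994/25 = 221862991/370350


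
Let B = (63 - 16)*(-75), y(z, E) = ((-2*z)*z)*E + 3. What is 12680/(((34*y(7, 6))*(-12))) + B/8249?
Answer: -18418742/49221783 ≈ -0.37420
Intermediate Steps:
y(z, E) = 3 - 2*E*z**2 (y(z, E) = (-2*z**2)*E + 3 = -2*E*z**2 + 3 = 3 - 2*E*z**2)
B = -3525 (B = 47*(-75) = -3525)
12680/(((34*y(7, 6))*(-12))) + B/8249 = 12680/(((34*(3 - 2*6*7**2))*(-12))) - 3525/8249 = 12680/(((34*(3 - 2*6*49))*(-12))) - 3525*1/8249 = 12680/(((34*(3 - 588))*(-12))) - 3525/8249 = 12680/(((34*(-585))*(-12))) - 3525/8249 = 12680/((-19890*(-12))) - 3525/8249 = 12680/238680 - 3525/8249 = 12680*(1/238680) - 3525/8249 = 317/5967 - 3525/8249 = -18418742/49221783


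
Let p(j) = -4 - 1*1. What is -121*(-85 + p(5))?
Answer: 10890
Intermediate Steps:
p(j) = -5 (p(j) = -4 - 1 = -5)
-121*(-85 + p(5)) = -121*(-85 - 5) = -121*(-90) = 10890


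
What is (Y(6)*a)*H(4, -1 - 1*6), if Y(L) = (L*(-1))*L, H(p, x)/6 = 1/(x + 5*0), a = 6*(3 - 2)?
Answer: 1296/7 ≈ 185.14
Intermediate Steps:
a = 6 (a = 6*1 = 6)
H(p, x) = 6/x (H(p, x) = 6/(x + 5*0) = 6/(x + 0) = 6/x)
Y(L) = -L² (Y(L) = (-L)*L = -L²)
(Y(6)*a)*H(4, -1 - 1*6) = (-1*6²*6)*(6/(-1 - 1*6)) = (-1*36*6)*(6/(-1 - 6)) = (-36*6)*(6/(-7)) = -1296*(-1)/7 = -216*(-6/7) = 1296/7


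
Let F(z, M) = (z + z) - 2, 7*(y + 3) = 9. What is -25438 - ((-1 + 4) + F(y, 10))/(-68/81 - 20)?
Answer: -300576785/11816 ≈ -25438.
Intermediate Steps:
y = -12/7 (y = -3 + (⅐)*9 = -3 + 9/7 = -12/7 ≈ -1.7143)
F(z, M) = -2 + 2*z (F(z, M) = 2*z - 2 = -2 + 2*z)
-25438 - ((-1 + 4) + F(y, 10))/(-68/81 - 20) = -25438 - ((-1 + 4) + (-2 + 2*(-12/7)))/(-68/81 - 20) = -25438 - (3 + (-2 - 24/7))/(-68*1/81 - 20) = -25438 - (3 - 38/7)/(-68/81 - 20) = -25438 - (-17)/((-1688/81)*7) = -25438 - (-81)*(-17)/(1688*7) = -25438 - 1*1377/11816 = -25438 - 1377/11816 = -300576785/11816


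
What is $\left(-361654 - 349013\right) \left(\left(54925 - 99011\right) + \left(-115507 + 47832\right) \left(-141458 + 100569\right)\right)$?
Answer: $-1966500150555663$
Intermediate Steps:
$\left(-361654 - 349013\right) \left(\left(54925 - 99011\right) + \left(-115507 + 47832\right) \left(-141458 + 100569\right)\right) = - 710667 \left(\left(54925 - 99011\right) - -2767163075\right) = - 710667 \left(-44086 + 2767163075\right) = \left(-710667\right) 2767118989 = -1966500150555663$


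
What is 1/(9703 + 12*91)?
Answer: 1/10795 ≈ 9.2636e-5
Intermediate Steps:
1/(9703 + 12*91) = 1/(9703 + 1092) = 1/10795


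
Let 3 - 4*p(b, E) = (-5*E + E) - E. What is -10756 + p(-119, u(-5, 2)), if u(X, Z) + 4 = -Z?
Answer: -43051/4 ≈ -10763.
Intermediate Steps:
u(X, Z) = -4 - Z
p(b, E) = 3/4 + 5*E/4 (p(b, E) = 3/4 - ((-5*E + E) - E)/4 = 3/4 - (-4*E - E)/4 = 3/4 - (-5)*E/4 = 3/4 + 5*E/4)
-10756 + p(-119, u(-5, 2)) = -10756 + (3/4 + 5*(-4 - 1*2)/4) = -10756 + (3/4 + 5*(-4 - 2)/4) = -10756 + (3/4 + (5/4)*(-6)) = -10756 + (3/4 - 15/2) = -10756 - 27/4 = -43051/4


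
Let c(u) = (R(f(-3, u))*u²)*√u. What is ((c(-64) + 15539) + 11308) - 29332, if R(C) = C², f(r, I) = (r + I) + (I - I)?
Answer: -2485 + 147095552*I ≈ -2485.0 + 1.471e+8*I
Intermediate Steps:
f(r, I) = I + r (f(r, I) = (I + r) + 0 = I + r)
c(u) = u^(5/2)*(-3 + u)² (c(u) = ((u - 3)²*u²)*√u = ((-3 + u)²*u²)*√u = (u²*(-3 + u)²)*√u = u^(5/2)*(-3 + u)²)
((c(-64) + 15539) + 11308) - 29332 = (((-64)^(5/2)*(-3 - 64)² + 15539) + 11308) - 29332 = (((32768*I)*(-67)² + 15539) + 11308) - 29332 = (((32768*I)*4489 + 15539) + 11308) - 29332 = ((147095552*I + 15539) + 11308) - 29332 = ((15539 + 147095552*I) + 11308) - 29332 = (26847 + 147095552*I) - 29332 = -2485 + 147095552*I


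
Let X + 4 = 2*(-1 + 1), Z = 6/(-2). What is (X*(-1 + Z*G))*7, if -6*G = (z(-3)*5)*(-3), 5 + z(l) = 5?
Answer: 28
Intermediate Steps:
Z = -3 (Z = 6*(-½) = -3)
X = -4 (X = -4 + 2*(-1 + 1) = -4 + 2*0 = -4 + 0 = -4)
z(l) = 0 (z(l) = -5 + 5 = 0)
G = 0 (G = -0*5*(-3)/6 = -0*(-3) = -⅙*0 = 0)
(X*(-1 + Z*G))*7 = -4*(-1 - 3*0)*7 = -4*(-1 + 0)*7 = -4*(-1)*7 = 4*7 = 28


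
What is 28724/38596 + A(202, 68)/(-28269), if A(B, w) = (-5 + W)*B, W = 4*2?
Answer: 65717465/90922527 ≈ 0.72278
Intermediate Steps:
W = 8
A(B, w) = 3*B (A(B, w) = (-5 + 8)*B = 3*B)
28724/38596 + A(202, 68)/(-28269) = 28724/38596 + (3*202)/(-28269) = 28724*(1/38596) + 606*(-1/28269) = 7181/9649 - 202/9423 = 65717465/90922527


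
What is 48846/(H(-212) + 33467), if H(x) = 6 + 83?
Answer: 24423/16778 ≈ 1.4557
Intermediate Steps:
H(x) = 89
48846/(H(-212) + 33467) = 48846/(89 + 33467) = 48846/33556 = 48846*(1/33556) = 24423/16778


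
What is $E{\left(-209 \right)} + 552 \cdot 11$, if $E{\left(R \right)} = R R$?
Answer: $49753$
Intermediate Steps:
$E{\left(R \right)} = R^{2}$
$E{\left(-209 \right)} + 552 \cdot 11 = \left(-209\right)^{2} + 552 \cdot 11 = 43681 + 6072 = 49753$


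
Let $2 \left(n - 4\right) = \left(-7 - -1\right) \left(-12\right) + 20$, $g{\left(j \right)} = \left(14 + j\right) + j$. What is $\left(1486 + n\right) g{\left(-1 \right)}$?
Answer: $18432$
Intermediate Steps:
$g{\left(j \right)} = 14 + 2 j$
$n = 50$ ($n = 4 + \frac{\left(-7 - -1\right) \left(-12\right) + 20}{2} = 4 + \frac{\left(-7 + 1\right) \left(-12\right) + 20}{2} = 4 + \frac{\left(-6\right) \left(-12\right) + 20}{2} = 4 + \frac{72 + 20}{2} = 4 + \frac{1}{2} \cdot 92 = 4 + 46 = 50$)
$\left(1486 + n\right) g{\left(-1 \right)} = \left(1486 + 50\right) \left(14 + 2 \left(-1\right)\right) = 1536 \left(14 - 2\right) = 1536 \cdot 12 = 18432$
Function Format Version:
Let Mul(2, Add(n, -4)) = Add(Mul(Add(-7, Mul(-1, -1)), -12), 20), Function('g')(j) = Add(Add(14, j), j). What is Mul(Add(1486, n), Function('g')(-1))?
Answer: 18432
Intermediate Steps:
Function('g')(j) = Add(14, Mul(2, j))
n = 50 (n = Add(4, Mul(Rational(1, 2), Add(Mul(Add(-7, Mul(-1, -1)), -12), 20))) = Add(4, Mul(Rational(1, 2), Add(Mul(Add(-7, 1), -12), 20))) = Add(4, Mul(Rational(1, 2), Add(Mul(-6, -12), 20))) = Add(4, Mul(Rational(1, 2), Add(72, 20))) = Add(4, Mul(Rational(1, 2), 92)) = Add(4, 46) = 50)
Mul(Add(1486, n), Function('g')(-1)) = Mul(Add(1486, 50), Add(14, Mul(2, -1))) = Mul(1536, Add(14, -2)) = Mul(1536, 12) = 18432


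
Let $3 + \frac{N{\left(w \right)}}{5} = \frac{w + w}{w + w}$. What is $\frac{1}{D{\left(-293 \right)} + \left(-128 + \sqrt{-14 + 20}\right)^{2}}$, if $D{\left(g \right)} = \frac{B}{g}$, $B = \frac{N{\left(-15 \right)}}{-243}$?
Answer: $\frac{5192861685525}{84986419238567824} + \frac{5069297601 \sqrt{6}}{5311651202410489} \approx 6.344 \cdot 10^{-5}$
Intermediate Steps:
$N{\left(w \right)} = -10$ ($N{\left(w \right)} = -15 + 5 \frac{w + w}{w + w} = -15 + 5 \frac{2 w}{2 w} = -15 + 5 \cdot 2 w \frac{1}{2 w} = -15 + 5 \cdot 1 = -15 + 5 = -10$)
$B = \frac{10}{243}$ ($B = - \frac{10}{-243} = \left(-10\right) \left(- \frac{1}{243}\right) = \frac{10}{243} \approx 0.041152$)
$D{\left(g \right)} = \frac{10}{243 g}$
$\frac{1}{D{\left(-293 \right)} + \left(-128 + \sqrt{-14 + 20}\right)^{2}} = \frac{1}{\frac{10}{243 \left(-293\right)} + \left(-128 + \sqrt{-14 + 20}\right)^{2}} = \frac{1}{\frac{10}{243} \left(- \frac{1}{293}\right) + \left(-128 + \sqrt{6}\right)^{2}} = \frac{1}{- \frac{10}{71199} + \left(-128 + \sqrt{6}\right)^{2}}$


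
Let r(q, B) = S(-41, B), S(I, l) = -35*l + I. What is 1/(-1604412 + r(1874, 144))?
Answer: -1/1609493 ≈ -6.2131e-7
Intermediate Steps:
S(I, l) = I - 35*l
r(q, B) = -41 - 35*B
1/(-1604412 + r(1874, 144)) = 1/(-1604412 + (-41 - 35*144)) = 1/(-1604412 + (-41 - 5040)) = 1/(-1604412 - 5081) = 1/(-1609493) = -1/1609493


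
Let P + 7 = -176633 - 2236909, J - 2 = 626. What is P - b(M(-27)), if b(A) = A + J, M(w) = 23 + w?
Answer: -2414173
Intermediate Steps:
J = 628 (J = 2 + 626 = 628)
b(A) = 628 + A (b(A) = A + 628 = 628 + A)
P = -2413549 (P = -7 + (-176633 - 2236909) = -7 - 2413542 = -2413549)
P - b(M(-27)) = -2413549 - (628 + (23 - 27)) = -2413549 - (628 - 4) = -2413549 - 1*624 = -2413549 - 624 = -2414173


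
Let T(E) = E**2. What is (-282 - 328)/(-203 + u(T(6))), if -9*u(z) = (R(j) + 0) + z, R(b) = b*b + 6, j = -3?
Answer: 915/313 ≈ 2.9233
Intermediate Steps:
R(b) = 6 + b**2 (R(b) = b**2 + 6 = 6 + b**2)
u(z) = -5/3 - z/9 (u(z) = -(((6 + (-3)**2) + 0) + z)/9 = -(((6 + 9) + 0) + z)/9 = -((15 + 0) + z)/9 = -(15 + z)/9 = -5/3 - z/9)
(-282 - 328)/(-203 + u(T(6))) = (-282 - 328)/(-203 + (-5/3 - 1/9*6**2)) = -610/(-203 + (-5/3 - 1/9*36)) = -610/(-203 + (-5/3 - 4)) = -610/(-203 - 17/3) = -610/(-626/3) = -610*(-3/626) = 915/313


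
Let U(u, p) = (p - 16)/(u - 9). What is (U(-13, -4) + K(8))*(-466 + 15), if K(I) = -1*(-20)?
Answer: -9430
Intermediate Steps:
U(u, p) = (-16 + p)/(-9 + u)
K(I) = 20
(U(-13, -4) + K(8))*(-466 + 15) = ((-16 - 4)/(-9 - 13) + 20)*(-466 + 15) = (-20/(-22) + 20)*(-451) = (-1/22*(-20) + 20)*(-451) = (10/11 + 20)*(-451) = (230/11)*(-451) = -9430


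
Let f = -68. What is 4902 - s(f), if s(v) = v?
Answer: 4970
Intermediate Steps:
4902 - s(f) = 4902 - 1*(-68) = 4902 + 68 = 4970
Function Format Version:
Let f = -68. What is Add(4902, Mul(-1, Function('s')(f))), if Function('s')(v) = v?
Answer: 4970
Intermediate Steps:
Add(4902, Mul(-1, Function('s')(f))) = Add(4902, Mul(-1, -68)) = Add(4902, 68) = 4970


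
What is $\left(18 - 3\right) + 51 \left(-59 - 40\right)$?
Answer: $-5034$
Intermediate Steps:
$\left(18 - 3\right) + 51 \left(-59 - 40\right) = 15 + 51 \left(-59 - 40\right) = 15 + 51 \left(-99\right) = 15 - 5049 = -5034$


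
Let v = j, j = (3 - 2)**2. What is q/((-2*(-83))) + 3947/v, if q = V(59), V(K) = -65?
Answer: 655137/166 ≈ 3946.6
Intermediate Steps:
j = 1 (j = 1**2 = 1)
v = 1
q = -65
q/((-2*(-83))) + 3947/v = -65/((-2*(-83))) + 3947/1 = -65/166 + 3947*1 = -65*1/166 + 3947 = -65/166 + 3947 = 655137/166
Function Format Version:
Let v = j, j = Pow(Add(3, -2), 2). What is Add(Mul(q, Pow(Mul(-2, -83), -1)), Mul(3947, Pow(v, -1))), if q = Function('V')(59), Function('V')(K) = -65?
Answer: Rational(655137, 166) ≈ 3946.6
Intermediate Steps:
j = 1 (j = Pow(1, 2) = 1)
v = 1
q = -65
Add(Mul(q, Pow(Mul(-2, -83), -1)), Mul(3947, Pow(v, -1))) = Add(Mul(-65, Pow(Mul(-2, -83), -1)), Mul(3947, Pow(1, -1))) = Add(Mul(-65, Pow(166, -1)), Mul(3947, 1)) = Add(Mul(-65, Rational(1, 166)), 3947) = Add(Rational(-65, 166), 3947) = Rational(655137, 166)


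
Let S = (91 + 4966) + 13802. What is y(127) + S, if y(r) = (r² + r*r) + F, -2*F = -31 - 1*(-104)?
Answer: 102161/2 ≈ 51081.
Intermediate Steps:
F = -73/2 (F = -(-31 - 1*(-104))/2 = -(-31 + 104)/2 = -½*73 = -73/2 ≈ -36.500)
y(r) = -73/2 + 2*r² (y(r) = (r² + r*r) - 73/2 = (r² + r²) - 73/2 = 2*r² - 73/2 = -73/2 + 2*r²)
S = 18859 (S = 5057 + 13802 = 18859)
y(127) + S = (-73/2 + 2*127²) + 18859 = (-73/2 + 2*16129) + 18859 = (-73/2 + 32258) + 18859 = 64443/2 + 18859 = 102161/2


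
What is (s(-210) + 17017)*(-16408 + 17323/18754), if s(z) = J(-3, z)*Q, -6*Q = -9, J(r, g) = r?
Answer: -10469434963725/37508 ≈ -2.7913e+8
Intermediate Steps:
Q = 3/2 (Q = -⅙*(-9) = 3/2 ≈ 1.5000)
s(z) = -9/2 (s(z) = -3*3/2 = -9/2)
(s(-210) + 17017)*(-16408 + 17323/18754) = (-9/2 + 17017)*(-16408 + 17323/18754) = 34025*(-16408 + 17323*(1/18754))/2 = 34025*(-16408 + 17323/18754)/2 = (34025/2)*(-307698309/18754) = -10469434963725/37508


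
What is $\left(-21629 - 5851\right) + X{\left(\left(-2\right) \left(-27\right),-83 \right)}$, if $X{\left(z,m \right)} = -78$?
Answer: $-27558$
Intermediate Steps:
$\left(-21629 - 5851\right) + X{\left(\left(-2\right) \left(-27\right),-83 \right)} = \left(-21629 - 5851\right) - 78 = -27480 - 78 = -27558$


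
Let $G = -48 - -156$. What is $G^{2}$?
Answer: $11664$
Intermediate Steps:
$G = 108$ ($G = -48 + 156 = 108$)
$G^{2} = 108^{2} = 11664$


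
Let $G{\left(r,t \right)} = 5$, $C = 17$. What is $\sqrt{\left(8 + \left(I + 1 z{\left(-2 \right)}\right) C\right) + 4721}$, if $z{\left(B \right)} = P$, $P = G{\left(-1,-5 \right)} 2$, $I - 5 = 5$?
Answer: $\sqrt{5069} \approx 71.197$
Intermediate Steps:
$I = 10$ ($I = 5 + 5 = 10$)
$P = 10$ ($P = 5 \cdot 2 = 10$)
$z{\left(B \right)} = 10$
$\sqrt{\left(8 + \left(I + 1 z{\left(-2 \right)}\right) C\right) + 4721} = \sqrt{\left(8 + \left(10 + 1 \cdot 10\right) 17\right) + 4721} = \sqrt{\left(8 + \left(10 + 10\right) 17\right) + 4721} = \sqrt{\left(8 + 20 \cdot 17\right) + 4721} = \sqrt{\left(8 + 340\right) + 4721} = \sqrt{348 + 4721} = \sqrt{5069}$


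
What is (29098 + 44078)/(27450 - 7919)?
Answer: 73176/19531 ≈ 3.7467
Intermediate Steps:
(29098 + 44078)/(27450 - 7919) = 73176/19531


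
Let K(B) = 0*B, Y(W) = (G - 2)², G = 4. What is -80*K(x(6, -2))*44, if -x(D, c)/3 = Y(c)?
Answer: 0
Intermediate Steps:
Y(W) = 4 (Y(W) = (4 - 2)² = 2² = 4)
x(D, c) = -12 (x(D, c) = -3*4 = -12)
K(B) = 0
-80*K(x(6, -2))*44 = -80*0*44 = 0*44 = 0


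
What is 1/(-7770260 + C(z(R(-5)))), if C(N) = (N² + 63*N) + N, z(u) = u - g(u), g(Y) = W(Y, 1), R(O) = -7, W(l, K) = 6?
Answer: -1/7770923 ≈ -1.2868e-7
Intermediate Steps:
g(Y) = 6
z(u) = -6 + u (z(u) = u - 1*6 = u - 6 = -6 + u)
C(N) = N² + 64*N
1/(-7770260 + C(z(R(-5)))) = 1/(-7770260 + (-6 - 7)*(64 + (-6 - 7))) = 1/(-7770260 - 13*(64 - 13)) = 1/(-7770260 - 13*51) = 1/(-7770260 - 663) = 1/(-7770923) = -1/7770923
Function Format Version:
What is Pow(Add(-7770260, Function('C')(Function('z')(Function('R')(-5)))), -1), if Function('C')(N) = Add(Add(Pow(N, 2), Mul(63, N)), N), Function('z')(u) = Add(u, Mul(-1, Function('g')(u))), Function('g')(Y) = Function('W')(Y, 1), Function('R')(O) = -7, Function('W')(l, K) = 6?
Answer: Rational(-1, 7770923) ≈ -1.2868e-7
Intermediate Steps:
Function('g')(Y) = 6
Function('z')(u) = Add(-6, u) (Function('z')(u) = Add(u, Mul(-1, 6)) = Add(u, -6) = Add(-6, u))
Function('C')(N) = Add(Pow(N, 2), Mul(64, N))
Pow(Add(-7770260, Function('C')(Function('z')(Function('R')(-5)))), -1) = Pow(Add(-7770260, Mul(Add(-6, -7), Add(64, Add(-6, -7)))), -1) = Pow(Add(-7770260, Mul(-13, Add(64, -13))), -1) = Pow(Add(-7770260, Mul(-13, 51)), -1) = Pow(Add(-7770260, -663), -1) = Pow(-7770923, -1) = Rational(-1, 7770923)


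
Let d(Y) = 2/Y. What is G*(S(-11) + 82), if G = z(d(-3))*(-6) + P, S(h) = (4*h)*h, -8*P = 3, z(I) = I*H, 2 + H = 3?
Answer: 8207/4 ≈ 2051.8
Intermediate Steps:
H = 1 (H = -2 + 3 = 1)
z(I) = I (z(I) = I*1 = I)
P = -3/8 (P = -⅛*3 = -3/8 ≈ -0.37500)
S(h) = 4*h²
G = 29/8 (G = (2/(-3))*(-6) - 3/8 = (2*(-⅓))*(-6) - 3/8 = -⅔*(-6) - 3/8 = 4 - 3/8 = 29/8 ≈ 3.6250)
G*(S(-11) + 82) = 29*(4*(-11)² + 82)/8 = 29*(4*121 + 82)/8 = 29*(484 + 82)/8 = (29/8)*566 = 8207/4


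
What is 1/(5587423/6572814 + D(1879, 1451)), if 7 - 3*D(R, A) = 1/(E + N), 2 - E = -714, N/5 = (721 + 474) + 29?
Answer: 13145628/41847337 ≈ 0.31413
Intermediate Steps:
N = 6120 (N = 5*((721 + 474) + 29) = 5*(1195 + 29) = 5*1224 = 6120)
E = 716 (E = 2 - 1*(-714) = 2 + 714 = 716)
D(R, A) = 47851/20508 (D(R, A) = 7/3 - 1/(3*(716 + 6120)) = 7/3 - ⅓/6836 = 7/3 - ⅓*1/6836 = 7/3 - 1/20508 = 47851/20508)
1/(5587423/6572814 + D(1879, 1451)) = 1/(5587423/6572814 + 47851/20508) = 1/(41847337/13145628) = 13145628/41847337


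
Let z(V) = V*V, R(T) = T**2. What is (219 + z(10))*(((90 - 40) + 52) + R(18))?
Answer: 135894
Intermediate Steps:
z(V) = V**2
(219 + z(10))*(((90 - 40) + 52) + R(18)) = (219 + 10**2)*(((90 - 40) + 52) + 18**2) = (219 + 100)*((50 + 52) + 324) = 319*(102 + 324) = 319*426 = 135894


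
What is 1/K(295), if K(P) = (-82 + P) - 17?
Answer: 1/196 ≈ 0.0051020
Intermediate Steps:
K(P) = -99 + P
1/K(295) = 1/(-99 + 295) = 1/196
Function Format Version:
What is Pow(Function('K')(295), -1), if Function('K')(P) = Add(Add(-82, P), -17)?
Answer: Rational(1, 196) ≈ 0.0051020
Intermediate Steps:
Function('K')(P) = Add(-99, P)
Pow(Function('K')(295), -1) = Pow(Add(-99, 295), -1) = Pow(196, -1) = Rational(1, 196)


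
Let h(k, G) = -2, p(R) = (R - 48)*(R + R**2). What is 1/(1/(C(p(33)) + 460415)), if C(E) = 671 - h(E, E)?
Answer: 461088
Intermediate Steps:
p(R) = (-48 + R)*(R + R**2)
C(E) = 673 (C(E) = 671 - 1*(-2) = 671 + 2 = 673)
1/(1/(C(p(33)) + 460415)) = 1/(1/(673 + 460415)) = 1/(1/461088) = 461088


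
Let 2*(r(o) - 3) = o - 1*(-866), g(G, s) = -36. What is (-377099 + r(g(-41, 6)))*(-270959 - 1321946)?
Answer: 600017048305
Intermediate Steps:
r(o) = 436 + o/2 (r(o) = 3 + (o - 1*(-866))/2 = 3 + (o + 866)/2 = 3 + (866 + o)/2 = 3 + (433 + o/2) = 436 + o/2)
(-377099 + r(g(-41, 6)))*(-270959 - 1321946) = (-377099 + (436 + (1/2)*(-36)))*(-270959 - 1321946) = (-377099 + (436 - 18))*(-1592905) = (-377099 + 418)*(-1592905) = -376681*(-1592905) = 600017048305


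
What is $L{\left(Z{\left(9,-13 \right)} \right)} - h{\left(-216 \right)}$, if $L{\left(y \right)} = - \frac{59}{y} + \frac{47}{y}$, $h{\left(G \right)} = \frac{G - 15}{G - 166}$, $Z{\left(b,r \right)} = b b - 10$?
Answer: $- \frac{20985}{27122} \approx -0.77373$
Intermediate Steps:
$Z{\left(b,r \right)} = -10 + b^{2}$ ($Z{\left(b,r \right)} = b^{2} - 10 = -10 + b^{2}$)
$h{\left(G \right)} = \frac{-15 + G}{-166 + G}$
$L{\left(y \right)} = - \frac{12}{y}$
$L{\left(Z{\left(9,-13 \right)} \right)} - h{\left(-216 \right)} = - \frac{12}{-10 + 9^{2}} - \frac{-15 - 216}{-166 - 216} = - \frac{12}{-10 + 81} - \frac{1}{-382} \left(-231\right) = - \frac{12}{71} - \left(- \frac{1}{382}\right) \left(-231\right) = \left(-12\right) \frac{1}{71} - \frac{231}{382} = - \frac{12}{71} - \frac{231}{382} = - \frac{20985}{27122}$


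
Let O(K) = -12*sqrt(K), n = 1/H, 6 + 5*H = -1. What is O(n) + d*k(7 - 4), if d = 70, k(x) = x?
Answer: 210 - 12*I*sqrt(35)/7 ≈ 210.0 - 10.142*I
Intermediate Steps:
H = -7/5 (H = -6/5 + (1/5)*(-1) = -6/5 - 1/5 = -7/5 ≈ -1.4000)
n = -5/7 (n = 1/(-7/5) = -5/7 ≈ -0.71429)
O(n) + d*k(7 - 4) = -12*I*sqrt(35)/7 + 70*(7 - 4) = -12*I*sqrt(35)/7 + 70*3 = -12*I*sqrt(35)/7 + 210 = 210 - 12*I*sqrt(35)/7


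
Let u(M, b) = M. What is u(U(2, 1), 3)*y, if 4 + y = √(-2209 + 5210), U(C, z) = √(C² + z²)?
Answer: √5*(-4 + √3001) ≈ 113.55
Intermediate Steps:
y = -4 + √3001 (y = -4 + √(-2209 + 5210) = -4 + √3001 ≈ 50.781)
u(U(2, 1), 3)*y = √(2² + 1²)*(-4 + √3001) = √(4 + 1)*(-4 + √3001) = √5*(-4 + √3001)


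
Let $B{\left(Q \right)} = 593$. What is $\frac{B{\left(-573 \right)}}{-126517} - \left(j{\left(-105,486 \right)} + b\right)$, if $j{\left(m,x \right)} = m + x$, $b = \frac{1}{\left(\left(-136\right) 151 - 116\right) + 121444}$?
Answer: $- \frac{4858534353957}{12751901464} \approx -381.0$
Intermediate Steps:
$b = \frac{1}{100792}$ ($b = \frac{1}{\left(-20536 - 116\right) + 121444} = \frac{1}{-20652 + 121444} = \frac{1}{100792} \approx 9.9214 \cdot 10^{-6}$)
$\frac{B{\left(-573 \right)}}{-126517} - \left(j{\left(-105,486 \right)} + b\right) = \frac{593}{-126517} - \left(\left(-105 + 486\right) + \frac{1}{100792}\right) = 593 \left(- \frac{1}{126517}\right) - \left(381 + \frac{1}{100792}\right) = - \frac{593}{126517} - \frac{38401753}{100792} = - \frac{4858534353957}{12751901464}$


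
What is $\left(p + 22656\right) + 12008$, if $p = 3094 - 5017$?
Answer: $32741$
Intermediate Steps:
$p = -1923$ ($p = 3094 - 5017 = -1923$)
$\left(p + 22656\right) + 12008 = \left(-1923 + 22656\right) + 12008 = 20733 + 12008 = 32741$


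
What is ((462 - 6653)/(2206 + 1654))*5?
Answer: -6191/772 ≈ -8.0194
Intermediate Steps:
((462 - 6653)/(2206 + 1654))*5 = -6191/3860*5 = -6191/772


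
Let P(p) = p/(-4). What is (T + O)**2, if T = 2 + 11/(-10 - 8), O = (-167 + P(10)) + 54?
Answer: 1054729/81 ≈ 13021.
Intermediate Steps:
P(p) = -p/4 (P(p) = p*(-1/4) = -p/4)
O = -231/2 (O = (-167 - 1/4*10) + 54 = (-167 - 5/2) + 54 = -339/2 + 54 = -231/2 ≈ -115.50)
T = 25/18 (T = 2 + 11/(-18) = 2 - 1/18*11 = 2 - 11/18 = 25/18 ≈ 1.3889)
(T + O)**2 = (25/18 - 231/2)**2 = (-1027/9)**2 = 1054729/81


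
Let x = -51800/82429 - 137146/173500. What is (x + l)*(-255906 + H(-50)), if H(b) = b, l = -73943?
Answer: 67669074035319942526/3575357875 ≈ 1.8927e+10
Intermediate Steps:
x = -10146053817/7150715750 (x = -51800*1/82429 - 137146*1/173500 = -51800/82429 - 68573/86750 = -10146053817/7150715750 ≈ -1.4189)
(x + l)*(-255906 + H(-50)) = (-10146053817/7150715750 - 73943)*(-255906 - 50) = -528755520756067/7150715750*(-255956) = 67669074035319942526/3575357875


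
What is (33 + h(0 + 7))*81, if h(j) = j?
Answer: 3240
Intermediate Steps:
(33 + h(0 + 7))*81 = (33 + (0 + 7))*81 = (33 + 7)*81 = 40*81 = 3240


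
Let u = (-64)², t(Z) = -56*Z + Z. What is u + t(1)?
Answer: 4041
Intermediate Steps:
t(Z) = -55*Z
u = 4096
u + t(1) = 4096 - 55*1 = 4096 - 55 = 4041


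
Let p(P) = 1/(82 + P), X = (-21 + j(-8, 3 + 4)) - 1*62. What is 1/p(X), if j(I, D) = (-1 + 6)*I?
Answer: -41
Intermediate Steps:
j(I, D) = 5*I
X = -123 (X = (-21 + 5*(-8)) - 1*62 = (-21 - 40) - 62 = -61 - 62 = -123)
1/p(X) = 1/(1/(82 - 123)) = 1/(1/(-41)) = 1/(-1/41) = -41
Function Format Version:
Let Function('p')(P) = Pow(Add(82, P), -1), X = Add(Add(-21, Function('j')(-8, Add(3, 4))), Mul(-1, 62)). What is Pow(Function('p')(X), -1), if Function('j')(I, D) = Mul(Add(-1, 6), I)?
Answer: -41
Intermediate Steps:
Function('j')(I, D) = Mul(5, I)
X = -123 (X = Add(Add(-21, Mul(5, -8)), Mul(-1, 62)) = Add(Add(-21, -40), -62) = Add(-61, -62) = -123)
Pow(Function('p')(X), -1) = Pow(Pow(Add(82, -123), -1), -1) = Pow(Pow(-41, -1), -1) = Pow(Rational(-1, 41), -1) = -41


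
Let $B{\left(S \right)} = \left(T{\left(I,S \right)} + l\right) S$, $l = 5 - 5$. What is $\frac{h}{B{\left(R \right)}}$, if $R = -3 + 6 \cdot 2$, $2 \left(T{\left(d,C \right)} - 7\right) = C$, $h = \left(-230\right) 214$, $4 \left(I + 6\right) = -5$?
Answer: $- \frac{4280}{9} \approx -475.56$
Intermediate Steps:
$I = - \frac{29}{4}$ ($I = -6 + \frac{1}{4} \left(-5\right) = -6 - \frac{5}{4} = - \frac{29}{4} \approx -7.25$)
$h = -49220$
$l = 0$
$T{\left(d,C \right)} = 7 + \frac{C}{2}$
$R = 9$ ($R = -3 + 12 = 9$)
$B{\left(S \right)} = S \left(7 + \frac{S}{2}\right)$ ($B{\left(S \right)} = \left(\left(7 + \frac{S}{2}\right) + 0\right) S = \left(7 + \frac{S}{2}\right) S = S \left(7 + \frac{S}{2}\right)$)
$\frac{h}{B{\left(R \right)}} = - \frac{49220}{\frac{1}{2} \cdot 9 \left(14 + 9\right)} = - \frac{49220}{\frac{1}{2} \cdot 9 \cdot 23} = - \frac{49220}{\frac{207}{2}} = \left(-49220\right) \frac{2}{207} = - \frac{4280}{9}$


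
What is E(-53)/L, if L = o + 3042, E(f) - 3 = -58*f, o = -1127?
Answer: 3077/1915 ≈ 1.6068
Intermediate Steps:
E(f) = 3 - 58*f
L = 1915 (L = -1127 + 3042 = 1915)
E(-53)/L = (3 - 58*(-53))/1915 = (3 + 3074)*(1/1915) = 3077*(1/1915) = 3077/1915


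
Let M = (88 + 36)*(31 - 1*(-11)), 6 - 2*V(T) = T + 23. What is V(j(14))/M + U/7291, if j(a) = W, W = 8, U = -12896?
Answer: -134507011/75943056 ≈ -1.7712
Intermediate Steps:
j(a) = 8
V(T) = -17/2 - T/2 (V(T) = 3 - (T + 23)/2 = 3 - (23 + T)/2 = 3 + (-23/2 - T/2) = -17/2 - T/2)
M = 5208 (M = 124*(31 + 11) = 124*42 = 5208)
V(j(14))/M + U/7291 = (-17/2 - 1/2*8)/5208 - 12896/7291 = (-17/2 - 4)*(1/5208) - 12896*1/7291 = -25/2*1/5208 - 12896/7291 = -25/10416 - 12896/7291 = -134507011/75943056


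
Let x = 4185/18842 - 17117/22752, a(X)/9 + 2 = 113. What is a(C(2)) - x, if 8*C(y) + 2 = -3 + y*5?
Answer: 214245896105/214346592 ≈ 999.53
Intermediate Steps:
C(y) = -5/8 + 5*y/8 (C(y) = -1/4 + (-3 + y*5)/8 = -1/4 + (-3 + 5*y)/8 = -1/4 + (-3/8 + 5*y/8) = -5/8 + 5*y/8)
a(X) = 999 (a(X) = -18 + 9*113 = -18 + 1017 = 999)
x = -113650697/214346592 (x = 4185*(1/18842) - 17117*1/22752 = 4185/18842 - 17117/22752 = -113650697/214346592 ≈ -0.53022)
a(C(2)) - x = 999 - 1*(-113650697/214346592) = 999 + 113650697/214346592 = 214245896105/214346592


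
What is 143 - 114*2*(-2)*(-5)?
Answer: -2137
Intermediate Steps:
143 - 114*2*(-2)*(-5) = 143 - (-456)*(-5) = 143 - 114*20 = 143 - 2280 = -2137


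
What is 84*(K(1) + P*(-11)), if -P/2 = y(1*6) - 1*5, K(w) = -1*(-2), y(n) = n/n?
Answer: -7224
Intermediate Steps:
y(n) = 1
K(w) = 2
P = 8 (P = -2*(1 - 1*5) = -2*(1 - 5) = -2*(-4) = 8)
84*(K(1) + P*(-11)) = 84*(2 + 8*(-11)) = 84*(2 - 88) = 84*(-86) = -7224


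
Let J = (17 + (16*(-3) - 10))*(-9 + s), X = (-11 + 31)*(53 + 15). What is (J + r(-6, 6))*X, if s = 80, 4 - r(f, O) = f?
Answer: -3945360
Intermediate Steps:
r(f, O) = 4 - f
X = 1360 (X = 20*68 = 1360)
J = -2911 (J = (17 + (16*(-3) - 10))*(-9 + 80) = (17 + (-48 - 10))*71 = (17 - 58)*71 = -41*71 = -2911)
(J + r(-6, 6))*X = (-2911 + (4 - 1*(-6)))*1360 = (-2911 + (4 + 6))*1360 = (-2911 + 10)*1360 = -2901*1360 = -3945360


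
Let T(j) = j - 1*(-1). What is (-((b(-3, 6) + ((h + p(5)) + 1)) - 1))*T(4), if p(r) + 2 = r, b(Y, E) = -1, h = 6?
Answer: -40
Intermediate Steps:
p(r) = -2 + r
T(j) = 1 + j (T(j) = j + 1 = 1 + j)
(-((b(-3, 6) + ((h + p(5)) + 1)) - 1))*T(4) = (-((-1 + ((6 + (-2 + 5)) + 1)) - 1))*(1 + 4) = -((-1 + ((6 + 3) + 1)) - 1)*5 = -((-1 + (9 + 1)) - 1)*5 = -((-1 + 10) - 1)*5 = -(9 - 1)*5 = -1*8*5 = -8*5 = -40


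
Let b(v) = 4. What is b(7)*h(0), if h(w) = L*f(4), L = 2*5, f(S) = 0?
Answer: 0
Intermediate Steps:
L = 10
h(w) = 0 (h(w) = 10*0 = 0)
b(7)*h(0) = 4*0 = 0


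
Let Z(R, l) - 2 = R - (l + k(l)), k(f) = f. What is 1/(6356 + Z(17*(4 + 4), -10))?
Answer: 1/6514 ≈ 0.00015352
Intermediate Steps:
Z(R, l) = 2 + R - 2*l (Z(R, l) = 2 + (R - (l + l)) = 2 + (R - 2*l) = 2 + R - 2*l)
1/(6356 + Z(17*(4 + 4), -10)) = 1/(6356 + (2 + 17*(4 + 4) - 2*(-10))) = 1/(6356 + (2 + 17*8 + 20)) = 1/(6356 + (2 + 136 + 20)) = 1/(6356 + 158) = 1/6514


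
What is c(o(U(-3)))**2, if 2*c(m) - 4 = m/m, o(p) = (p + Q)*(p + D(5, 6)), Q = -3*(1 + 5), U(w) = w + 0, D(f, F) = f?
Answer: 25/4 ≈ 6.2500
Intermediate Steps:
U(w) = w
Q = -18 (Q = -3*6 = -18)
o(p) = (-18 + p)*(5 + p) (o(p) = (p - 18)*(p + 5) = (-18 + p)*(5 + p))
c(m) = 5/2 (c(m) = 2 + (m/m)/2 = 2 + (1/2)*1 = 2 + 1/2 = 5/2)
c(o(U(-3)))**2 = (5/2)**2 = 25/4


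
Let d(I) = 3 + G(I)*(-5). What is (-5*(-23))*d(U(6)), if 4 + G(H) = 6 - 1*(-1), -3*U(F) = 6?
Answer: -1380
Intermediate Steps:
U(F) = -2 (U(F) = -1/3*6 = -2)
G(H) = 3 (G(H) = -4 + (6 - 1*(-1)) = -4 + (6 + 1) = -4 + 7 = 3)
d(I) = -12 (d(I) = 3 + 3*(-5) = 3 - 15 = -12)
(-5*(-23))*d(U(6)) = -5*(-23)*(-12) = 115*(-12) = -1380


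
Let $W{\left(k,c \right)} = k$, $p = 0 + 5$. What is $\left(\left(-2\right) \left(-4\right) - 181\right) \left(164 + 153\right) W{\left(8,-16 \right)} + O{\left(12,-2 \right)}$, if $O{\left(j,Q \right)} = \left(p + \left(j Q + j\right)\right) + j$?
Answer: $-438723$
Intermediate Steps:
$p = 5$
$O{\left(j,Q \right)} = 5 + 2 j + Q j$ ($O{\left(j,Q \right)} = \left(5 + \left(j Q + j\right)\right) + j = \left(5 + \left(Q j + j\right)\right) + j = \left(5 + \left(j + Q j\right)\right) + j = \left(5 + j + Q j\right) + j = 5 + 2 j + Q j$)
$\left(\left(-2\right) \left(-4\right) - 181\right) \left(164 + 153\right) W{\left(8,-16 \right)} + O{\left(12,-2 \right)} = \left(\left(-2\right) \left(-4\right) - 181\right) \left(164 + 153\right) 8 + \left(5 + 2 \cdot 12 - 24\right) = \left(8 - 181\right) 317 \cdot 8 + \left(5 + 24 - 24\right) = \left(-173\right) 317 \cdot 8 + 5 = \left(-54841\right) 8 + 5 = -438728 + 5 = -438723$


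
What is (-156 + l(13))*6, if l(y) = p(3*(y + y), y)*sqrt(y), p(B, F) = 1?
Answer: -936 + 6*sqrt(13) ≈ -914.37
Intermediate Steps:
l(y) = sqrt(y) (l(y) = 1*sqrt(y) = sqrt(y))
(-156 + l(13))*6 = (-156 + sqrt(13))*6 = -936 + 6*sqrt(13)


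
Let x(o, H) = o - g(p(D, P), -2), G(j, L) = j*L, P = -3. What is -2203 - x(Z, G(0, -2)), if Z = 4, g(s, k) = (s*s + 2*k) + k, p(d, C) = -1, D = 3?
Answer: -2212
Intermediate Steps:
G(j, L) = L*j
g(s, k) = s² + 3*k (g(s, k) = (s² + 2*k) + k = s² + 3*k)
x(o, H) = 5 + o (x(o, H) = o - ((-1)² + 3*(-2)) = o - (1 - 6) = o - 1*(-5) = o + 5 = 5 + o)
-2203 - x(Z, G(0, -2)) = -2203 - (5 + 4) = -2203 - 1*9 = -2203 - 9 = -2212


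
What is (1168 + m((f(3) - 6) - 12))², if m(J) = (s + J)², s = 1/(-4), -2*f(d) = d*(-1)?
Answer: 537173329/256 ≈ 2.0983e+6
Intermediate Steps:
f(d) = d/2 (f(d) = -d*(-1)/2 = -(-1)*d/2 = d/2)
s = -¼ ≈ -0.25000
m(J) = (-¼ + J)²
(1168 + m((f(3) - 6) - 12))² = (1168 + (-1 + 4*(((½)*3 - 6) - 12))²/16)² = (1168 + (-1 + 4*((3/2 - 6) - 12))²/16)² = (1168 + (-1 + 4*(-9/2 - 12))²/16)² = (1168 + (-1 + 4*(-33/2))²/16)² = (1168 + (-1 - 66)²/16)² = (1168 + (1/16)*(-67)²)² = (1168 + (1/16)*4489)² = (1168 + 4489/16)² = (23177/16)² = 537173329/256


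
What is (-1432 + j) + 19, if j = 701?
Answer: -712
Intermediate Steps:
(-1432 + j) + 19 = (-1432 + 701) + 19 = -731 + 19 = -712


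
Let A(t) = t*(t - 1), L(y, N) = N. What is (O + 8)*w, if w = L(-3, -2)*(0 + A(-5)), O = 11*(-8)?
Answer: 4800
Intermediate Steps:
O = -88
A(t) = t*(-1 + t)
w = -60 (w = -2*(0 - 5*(-1 - 5)) = -2*(0 - 5*(-6)) = -2*(0 + 30) = -2*30 = -60)
(O + 8)*w = (-88 + 8)*(-60) = -80*(-60) = 4800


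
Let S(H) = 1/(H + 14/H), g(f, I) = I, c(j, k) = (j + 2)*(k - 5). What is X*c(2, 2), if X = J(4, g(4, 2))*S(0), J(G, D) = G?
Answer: 0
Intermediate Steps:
c(j, k) = (-5 + k)*(2 + j) (c(j, k) = (2 + j)*(-5 + k) = (-5 + k)*(2 + j))
X = 0 (X = 4*(0/(14 + 0²)) = 4*(0/(14 + 0)) = 4*(0/14) = 4*(0*(1/14)) = 4*0 = 0)
X*c(2, 2) = 0*(-10 - 5*2 + 2*2 + 2*2) = 0*(-10 - 10 + 4 + 4) = 0*(-12) = 0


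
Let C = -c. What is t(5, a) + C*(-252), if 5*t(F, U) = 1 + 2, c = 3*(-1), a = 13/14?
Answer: -3777/5 ≈ -755.40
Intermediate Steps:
a = 13/14 (a = 13*(1/14) = 13/14 ≈ 0.92857)
c = -3
C = 3 (C = -1*(-3) = 3)
t(F, U) = ⅗ (t(F, U) = (1 + 2)/5 = (⅕)*3 = ⅗)
t(5, a) + C*(-252) = ⅗ + 3*(-252) = ⅗ - 756 = -3777/5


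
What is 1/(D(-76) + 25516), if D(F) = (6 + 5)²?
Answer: 1/25637 ≈ 3.9006e-5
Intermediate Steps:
D(F) = 121 (D(F) = 11² = 121)
1/(D(-76) + 25516) = 1/(121 + 25516) = 1/25637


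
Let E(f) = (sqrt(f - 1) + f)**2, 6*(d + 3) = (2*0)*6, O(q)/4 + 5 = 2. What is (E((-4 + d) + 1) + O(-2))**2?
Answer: -719 - 408*I*sqrt(7) ≈ -719.0 - 1079.5*I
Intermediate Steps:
O(q) = -12 (O(q) = -20 + 4*2 = -20 + 8 = -12)
d = -3 (d = -3 + ((2*0)*6)/6 = -3 + (0*6)/6 = -3 + (1/6)*0 = -3 + 0 = -3)
E(f) = (f + sqrt(-1 + f))**2 (E(f) = (sqrt(-1 + f) + f)**2 = (f + sqrt(-1 + f))**2)
(E((-4 + d) + 1) + O(-2))**2 = ((((-4 - 3) + 1) + sqrt(-1 + ((-4 - 3) + 1)))**2 - 12)**2 = (((-7 + 1) + sqrt(-1 + (-7 + 1)))**2 - 12)**2 = ((-6 + sqrt(-1 - 6))**2 - 12)**2 = ((-6 + sqrt(-7))**2 - 12)**2 = ((-6 + I*sqrt(7))**2 - 12)**2 = (-12 + (-6 + I*sqrt(7))**2)**2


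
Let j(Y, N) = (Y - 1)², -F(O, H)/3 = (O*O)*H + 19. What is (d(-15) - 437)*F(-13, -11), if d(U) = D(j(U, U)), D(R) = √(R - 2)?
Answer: -2412240 + 5520*√254 ≈ -2.3243e+6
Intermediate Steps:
F(O, H) = -57 - 3*H*O² (F(O, H) = -3*((O*O)*H + 19) = -3*(O²*H + 19) = -3*(H*O² + 19) = -3*(19 + H*O²) = -57 - 3*H*O²)
j(Y, N) = (-1 + Y)²
D(R) = √(-2 + R)
d(U) = √(-2 + (-1 + U)²)
(d(-15) - 437)*F(-13, -11) = (√(-2 + (-1 - 15)²) - 437)*(-57 - 3*(-11)*(-13)²) = (√(-2 + (-16)²) - 437)*(-57 - 3*(-11)*169) = (√(-2 + 256) - 437)*(-57 + 5577) = (√254 - 437)*5520 = (-437 + √254)*5520 = -2412240 + 5520*√254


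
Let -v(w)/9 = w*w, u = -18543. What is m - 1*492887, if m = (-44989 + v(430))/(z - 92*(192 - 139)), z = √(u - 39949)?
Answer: -2934767544738/5958467 + 1709089*I*√14623/11916934 ≈ -4.9254e+5 + 17.343*I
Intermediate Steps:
v(w) = -9*w² (v(w) = -9*w*w = -9*w²)
z = 2*I*√14623 (z = √(-18543 - 39949) = √(-58492) = 2*I*√14623 ≈ 241.85*I)
m = -1709089/(-4876 + 2*I*√14623) (m = (-44989 - 9*430²)/(2*I*√14623 - 92*(192 - 139)) = (-44989 - 9*184900)/(2*I*√14623 - 92*53) = (-44989 - 1664100)/(2*I*√14623 - 4876) = -1709089/(-4876 + 2*I*√14623) ≈ 349.65 + 17.343*I)
m - 1*492887 = (2083379491/5958467 + 1709089*I*√14623/11916934) - 1*492887 = (2083379491/5958467 + 1709089*I*√14623/11916934) - 492887 = -2934767544738/5958467 + 1709089*I*√14623/11916934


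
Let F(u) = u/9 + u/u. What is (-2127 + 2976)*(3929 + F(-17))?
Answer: 10004899/3 ≈ 3.3350e+6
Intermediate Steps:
F(u) = 1 + u/9 (F(u) = u*(⅑) + 1 = u/9 + 1 = 1 + u/9)
(-2127 + 2976)*(3929 + F(-17)) = (-2127 + 2976)*(3929 + (1 + (⅑)*(-17))) = 849*(3929 + (1 - 17/9)) = 849*(3929 - 8/9) = 849*(35353/9) = 10004899/3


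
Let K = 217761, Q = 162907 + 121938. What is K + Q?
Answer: 502606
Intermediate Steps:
Q = 284845
K + Q = 217761 + 284845 = 502606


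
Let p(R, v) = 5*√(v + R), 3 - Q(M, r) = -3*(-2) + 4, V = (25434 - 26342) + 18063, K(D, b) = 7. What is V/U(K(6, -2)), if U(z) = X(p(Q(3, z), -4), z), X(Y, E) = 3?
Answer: 17155/3 ≈ 5718.3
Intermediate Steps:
V = 17155 (V = -908 + 18063 = 17155)
Q(M, r) = -7 (Q(M, r) = 3 - (-3*(-2) + 4) = 3 - (6 + 4) = 3 - 1*10 = 3 - 10 = -7)
p(R, v) = 5*√(R + v)
U(z) = 3
V/U(K(6, -2)) = 17155/3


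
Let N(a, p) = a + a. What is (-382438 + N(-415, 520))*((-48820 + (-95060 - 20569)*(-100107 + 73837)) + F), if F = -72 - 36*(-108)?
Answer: -1164187598083368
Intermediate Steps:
N(a, p) = 2*a
F = 3816 (F = -72 + 3888 = 3816)
(-382438 + N(-415, 520))*((-48820 + (-95060 - 20569)*(-100107 + 73837)) + F) = (-382438 + 2*(-415))*((-48820 + (-95060 - 20569)*(-100107 + 73837)) + 3816) = (-382438 - 830)*((-48820 - 115629*(-26270)) + 3816) = -383268*((-48820 + 3037573830) + 3816) = -383268*(3037525010 + 3816) = -383268*3037528826 = -1164187598083368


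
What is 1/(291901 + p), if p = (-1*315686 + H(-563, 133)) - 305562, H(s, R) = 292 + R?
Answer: -1/328922 ≈ -3.0402e-6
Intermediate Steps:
p = -620823 (p = (-1*315686 + (292 + 133)) - 305562 = (-315686 + 425) - 305562 = -315261 - 305562 = -620823)
1/(291901 + p) = 1/(291901 - 620823) = 1/(-328922) = -1/328922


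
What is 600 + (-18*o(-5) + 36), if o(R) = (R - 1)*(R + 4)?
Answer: 528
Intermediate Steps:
o(R) = (-1 + R)*(4 + R)
600 + (-18*o(-5) + 36) = 600 + (-18*(-4 + (-5)² + 3*(-5)) + 36) = 600 + (-18*(-4 + 25 - 15) + 36) = 600 + (-18*6 + 36) = 600 + (-108 + 36) = 600 - 72 = 528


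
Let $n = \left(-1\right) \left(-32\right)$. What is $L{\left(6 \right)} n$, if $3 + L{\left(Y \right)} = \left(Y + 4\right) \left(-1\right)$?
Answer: $-416$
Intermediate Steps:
$L{\left(Y \right)} = -7 - Y$ ($L{\left(Y \right)} = -3 + \left(Y + 4\right) \left(-1\right) = -3 + \left(4 + Y\right) \left(-1\right) = -3 - \left(4 + Y\right) = -7 - Y$)
$n = 32$
$L{\left(6 \right)} n = \left(-7 - 6\right) 32 = \left(-13\right) 32 = -416$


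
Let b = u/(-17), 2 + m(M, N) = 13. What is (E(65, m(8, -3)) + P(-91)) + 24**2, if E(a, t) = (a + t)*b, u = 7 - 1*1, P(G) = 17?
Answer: 9625/17 ≈ 566.18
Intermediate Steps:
u = 6 (u = 7 - 1 = 6)
m(M, N) = 11 (m(M, N) = -2 + 13 = 11)
b = -6/17 (b = 6/(-17) = 6*(-1/17) = -6/17 ≈ -0.35294)
E(a, t) = -6*a/17 - 6*t/17 (E(a, t) = (a + t)*(-6/17) = -6*a/17 - 6*t/17)
(E(65, m(8, -3)) + P(-91)) + 24**2 = ((-6/17*65 - 6/17*11) + 17) + 24**2 = ((-390/17 - 66/17) + 17) + 576 = (-456/17 + 17) + 576 = -167/17 + 576 = 9625/17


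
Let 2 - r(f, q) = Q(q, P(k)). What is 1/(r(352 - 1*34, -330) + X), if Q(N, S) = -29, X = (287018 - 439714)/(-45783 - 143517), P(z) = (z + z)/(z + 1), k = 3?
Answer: 47325/1505249 ≈ 0.031440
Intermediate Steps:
P(z) = 2*z/(1 + z) (P(z) = (2*z)/(1 + z) = 2*z/(1 + z))
X = 38174/47325 (X = -152696/(-189300) = -152696*(-1/189300) = 38174/47325 ≈ 0.80663)
r(f, q) = 31 (r(f, q) = 2 - 1*(-29) = 2 + 29 = 31)
1/(r(352 - 1*34, -330) + X) = 1/(31 + 38174/47325) = 1/(1505249/47325) = 47325/1505249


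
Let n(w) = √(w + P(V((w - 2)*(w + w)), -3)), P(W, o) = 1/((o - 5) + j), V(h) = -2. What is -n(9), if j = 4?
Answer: -√35/2 ≈ -2.9580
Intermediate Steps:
P(W, o) = 1/(-1 + o) (P(W, o) = 1/((o - 5) + 4) = 1/((-5 + o) + 4) = 1/(-1 + o))
n(w) = √(-¼ + w) (n(w) = √(w + 1/(-1 - 3)) = √(w + 1/(-4)) = √(w - ¼) = √(-¼ + w))
-n(9) = -√(-1 + 4*9)/2 = -√(-1 + 36)/2 = -√35/2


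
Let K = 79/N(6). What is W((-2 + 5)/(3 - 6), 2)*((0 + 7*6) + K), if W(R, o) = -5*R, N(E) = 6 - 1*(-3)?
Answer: 2285/9 ≈ 253.89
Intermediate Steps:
N(E) = 9 (N(E) = 6 + 3 = 9)
K = 79/9 ≈ 8.7778
W((-2 + 5)/(3 - 6), 2)*((0 + 7*6) + K) = (-5*(-2 + 5)/(3 - 6))*((0 + 7*6) + 79/9) = (-15/(-3))*((0 + 42) + 79/9) = (-15*(-1)/3)*(42 + 79/9) = -5*(-1)*(457/9) = 5*(457/9) = 2285/9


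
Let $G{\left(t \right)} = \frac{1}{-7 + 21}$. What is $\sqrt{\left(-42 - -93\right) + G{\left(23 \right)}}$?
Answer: $\frac{\sqrt{10010}}{14} \approx 7.1464$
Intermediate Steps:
$G{\left(t \right)} = \frac{1}{14}$
$\sqrt{\left(-42 - -93\right) + G{\left(23 \right)}} = \sqrt{\left(-42 - -93\right) + \frac{1}{14}} = \sqrt{\left(-42 + 93\right) + \frac{1}{14}} = \sqrt{51 + \frac{1}{14}} = \sqrt{\frac{715}{14}} = \frac{\sqrt{10010}}{14}$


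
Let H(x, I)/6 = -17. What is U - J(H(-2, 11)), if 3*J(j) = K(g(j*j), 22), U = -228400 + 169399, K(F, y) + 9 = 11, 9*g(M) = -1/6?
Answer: -177005/3 ≈ -59002.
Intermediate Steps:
H(x, I) = -102 (H(x, I) = 6*(-17) = -102)
g(M) = -1/54 (g(M) = (-1/6)/9 = (-1*1/6)/9 = (1/9)*(-1/6) = -1/54)
K(F, y) = 2 (K(F, y) = -9 + 11 = 2)
U = -59001
J(j) = 2/3 (J(j) = (1/3)*2 = 2/3)
U - J(H(-2, 11)) = -59001 - 1*2/3 = -59001 - 2/3 = -177005/3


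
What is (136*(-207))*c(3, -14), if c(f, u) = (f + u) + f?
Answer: 225216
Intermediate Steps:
c(f, u) = u + 2*f
(136*(-207))*c(3, -14) = (136*(-207))*(-14 + 2*3) = -28152*(-14 + 6) = -28152*(-8) = 225216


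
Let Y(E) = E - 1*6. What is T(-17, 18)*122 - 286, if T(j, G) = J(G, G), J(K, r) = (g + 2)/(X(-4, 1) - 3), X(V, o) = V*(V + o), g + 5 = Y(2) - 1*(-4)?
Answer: -980/3 ≈ -326.67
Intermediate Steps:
Y(E) = -6 + E (Y(E) = E - 6 = -6 + E)
g = -5 (g = -5 + ((-6 + 2) - 1*(-4)) = -5 + (-4 + 4) = -5 + 0 = -5)
J(K, r) = -⅓ (J(K, r) = (-5 + 2)/(-4*(-4 + 1) - 3) = -3/(-4*(-3) - 3) = -3/(12 - 3) = -3/9 = -3*⅑ = -⅓)
T(j, G) = -⅓
T(-17, 18)*122 - 286 = -⅓*122 - 286 = -122/3 - 286 = -980/3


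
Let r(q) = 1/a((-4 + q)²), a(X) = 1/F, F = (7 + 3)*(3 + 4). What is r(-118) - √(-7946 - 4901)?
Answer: 70 - I*√12847 ≈ 70.0 - 113.34*I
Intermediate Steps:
F = 70 (F = 10*7 = 70)
a(X) = 1/70
r(q) = 70 (r(q) = 1/(1/70) = 70)
r(-118) - √(-7946 - 4901) = 70 - √(-7946 - 4901) = 70 - √(-12847) = 70 - I*√12847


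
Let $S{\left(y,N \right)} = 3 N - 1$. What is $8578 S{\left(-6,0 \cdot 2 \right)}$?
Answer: $-8578$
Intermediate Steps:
$S{\left(y,N \right)} = -1 + 3 N$
$8578 S{\left(-6,0 \cdot 2 \right)} = 8578 \left(-1 + 3 \cdot 0 \cdot 2\right) = 8578 \left(-1 + 3 \cdot 0\right) = 8578 \left(-1 + 0\right) = 8578 \left(-1\right) = -8578$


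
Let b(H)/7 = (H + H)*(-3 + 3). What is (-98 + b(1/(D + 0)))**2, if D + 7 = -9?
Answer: 9604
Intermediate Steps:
D = -16 (D = -7 - 9 = -16)
b(H) = 0 (b(H) = 7*((H + H)*(-3 + 3)) = 7*((2*H)*0) = 7*0 = 0)
(-98 + b(1/(D + 0)))**2 = (-98 + 0)**2 = (-98)**2 = 9604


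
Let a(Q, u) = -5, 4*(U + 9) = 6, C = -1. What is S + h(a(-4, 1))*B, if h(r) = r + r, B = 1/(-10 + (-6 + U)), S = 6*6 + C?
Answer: 1665/47 ≈ 35.426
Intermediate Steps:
U = -15/2 (U = -9 + (1/4)*6 = -9 + 3/2 = -15/2 ≈ -7.5000)
S = 35 (S = 6*6 - 1 = 36 - 1 = 35)
B = -2/47 (B = 1/(-10 + (-6 - 15/2)) = 1/(-10 - 27/2) = 1/(-47/2) = -2/47 ≈ -0.042553)
h(r) = 2*r
S + h(a(-4, 1))*B = 35 + (2*(-5))*(-2/47) = 35 - 10*(-2/47) = 35 + 20/47 = 1665/47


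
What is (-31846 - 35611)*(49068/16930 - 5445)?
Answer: 3107567994687/8465 ≈ 3.6711e+8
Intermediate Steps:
(-31846 - 35611)*(49068/16930 - 5445) = -67457*(49068*(1/16930) - 5445) = -67457*(24534/8465 - 5445) = -67457*(-46067391/8465) = 3107567994687/8465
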